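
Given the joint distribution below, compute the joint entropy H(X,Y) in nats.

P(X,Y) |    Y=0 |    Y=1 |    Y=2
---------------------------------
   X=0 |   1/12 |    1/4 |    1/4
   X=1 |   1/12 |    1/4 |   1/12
1.6609 nats

Joint entropy is H(X,Y) = -Σ_{x,y} p(x,y) log p(x,y).

Summing over all non-zero entries:
H(X,Y) = -[1/12·log_e(1/12) + 1/4·log_e(1/4) + 1/4·log_e(1/4) + 1/12·log_e(1/12) + 1/4·log_e(1/4) + 1/12·log_e(1/12)]
H(X,Y) = 1.6609 nats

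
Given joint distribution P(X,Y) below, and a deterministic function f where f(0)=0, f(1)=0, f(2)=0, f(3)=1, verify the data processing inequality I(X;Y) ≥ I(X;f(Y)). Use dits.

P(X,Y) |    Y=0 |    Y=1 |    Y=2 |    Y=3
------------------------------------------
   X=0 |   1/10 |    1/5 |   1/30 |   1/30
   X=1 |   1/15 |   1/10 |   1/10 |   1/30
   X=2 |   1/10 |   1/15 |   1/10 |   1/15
I(X;Y) = 0.0299, I(X;f(Y)) = 0.0041, inequality holds: 0.0299 ≥ 0.0041

Data Processing Inequality: For any Markov chain X → Y → Z, we have I(X;Y) ≥ I(X;Z).

Here Z = f(Y) is a deterministic function of Y, forming X → Y → Z.

Original I(X;Y) = 0.0299 dits

After applying f:
P(X,Z) where Z=f(Y):
- P(X,Z=0) = P(X,Y=0) + P(X,Y=1) + P(X,Y=2)
- P(X,Z=1) = P(X,Y=3)

I(X;Z) = I(X;f(Y)) = 0.0041 dits

Verification: 0.0299 ≥ 0.0041 ✓

Information cannot be created by processing; the function f can only lose information about X.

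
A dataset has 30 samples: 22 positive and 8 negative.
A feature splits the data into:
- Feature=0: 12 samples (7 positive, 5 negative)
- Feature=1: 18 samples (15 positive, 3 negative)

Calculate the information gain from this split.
0.0547 bits

Information Gain = H(Y) - H(Y|Feature)

Before split:
P(positive) = 22/30 = 0.7333
H(Y) = 0.8366 bits

After split:
Feature=0: H = 0.9799 bits (weight = 12/30)
Feature=1: H = 0.6500 bits (weight = 18/30)
H(Y|Feature) = (12/30)×0.9799 + (18/30)×0.6500 = 0.7820 bits

Information Gain = 0.8366 - 0.7820 = 0.0547 bits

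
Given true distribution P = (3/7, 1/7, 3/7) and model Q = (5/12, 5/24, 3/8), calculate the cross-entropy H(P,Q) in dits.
0.4428 dits

Cross-entropy: H(P,Q) = -Σ p(x) log q(x)

Alternatively: H(P,Q) = H(P) + D_KL(P||Q)
H(P) = 0.4361 dits
D_KL(P||Q) = 0.0067 dits

H(P,Q) = 0.4361 + 0.0067 = 0.4428 dits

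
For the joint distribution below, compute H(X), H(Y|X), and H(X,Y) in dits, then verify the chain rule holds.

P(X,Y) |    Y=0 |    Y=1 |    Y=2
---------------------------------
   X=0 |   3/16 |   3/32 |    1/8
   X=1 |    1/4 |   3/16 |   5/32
H(X,Y) = 0.7584, H(X) = 0.2934, H(Y|X) = 0.4650 (all in dits)

Chain rule: H(X,Y) = H(X) + H(Y|X)

Left side — joint entropy directly:
H(X,Y) = -Σ p(x,y) log p(x,y) = 0.7584 dits

Right side — compute H(Y|X) from the conditional distributions:
P(X) = (13/32, 19/32), so H(X) = 0.2934 dits
H(Y|X) = Σ_x P(X=x) · H(Y|X=x):
  P(Y|X=0) = (6/13, 3/13, 4/13), H(Y|X=0) = 0.4594, weight P(X=0) = 13/32
  P(Y|X=1) = (8/19, 6/19, 5/19), H(Y|X=1) = 0.4688, weight P(X=1) = 19/32
H(Y|X) = 0.4650 dits

H(X) + H(Y|X) = 0.2934 + 0.4650 = 0.7584 dits

Both sides equal 0.7584 dits. ✓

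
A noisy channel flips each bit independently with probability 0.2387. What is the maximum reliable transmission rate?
0.2071 bits

For a binary symmetric channel (BSC) with error probability p:
Capacity C = 1 - H(p) bits per symbol

where H(p) = -p log₂(p) - (1-p) log₂(1-p) is the binary entropy function.

H(0.2387) = 0.7929 bits
C = 1 - 0.7929 = 0.2071 bits per symbol

This means we can reliably transmit up to 0.2071 bits of information per channel use.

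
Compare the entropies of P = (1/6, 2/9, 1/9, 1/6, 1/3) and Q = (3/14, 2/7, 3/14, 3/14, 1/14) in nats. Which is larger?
P

Computing entropies in nats:
H(P) = 1.5418
H(Q) = 1.5367

Distribution P has higher entropy.

Intuition: The distribution closer to uniform (more spread out) has higher entropy.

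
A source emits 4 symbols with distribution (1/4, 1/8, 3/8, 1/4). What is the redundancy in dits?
0.0284 dits

Redundancy measures how far a source is from maximum entropy:
R = H_max - H(X)

Maximum entropy for 4 symbols: H_max = log_10(4) = 0.6021 dits
Actual entropy: H(X) = 0.5737 dits
Redundancy: R = 0.6021 - 0.5737 = 0.0284 dits

This redundancy represents potential for compression: the source could be compressed by 0.0284 dits per symbol.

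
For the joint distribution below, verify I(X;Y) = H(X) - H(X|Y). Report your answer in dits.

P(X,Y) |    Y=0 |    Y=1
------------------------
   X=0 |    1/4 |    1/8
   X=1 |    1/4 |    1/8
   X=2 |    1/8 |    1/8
I(X;Y) = 0.0047 dits

Mutual information has multiple equivalent forms:
- I(X;Y) = H(X) - H(X|Y)
- I(X;Y) = H(Y) - H(Y|X)
- I(X;Y) = H(X) + H(Y) - H(X,Y)

Computing all quantities:
H(X) = 0.4700, H(Y) = 0.2873, H(X,Y) = 0.7526
H(X|Y) = 0.4653, H(Y|X) = 0.2826

Verification:
H(X) - H(X|Y) = 0.4700 - 0.4653 = 0.0047
H(Y) - H(Y|X) = 0.2873 - 0.2826 = 0.0047
H(X) + H(Y) - H(X,Y) = 0.4700 + 0.2873 - 0.7526 = 0.0047

All forms give I(X;Y) = 0.0047 dits. ✓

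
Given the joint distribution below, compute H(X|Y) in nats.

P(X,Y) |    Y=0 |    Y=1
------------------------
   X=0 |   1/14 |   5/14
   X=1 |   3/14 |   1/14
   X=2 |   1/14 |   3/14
0.9417 nats

Using the chain rule: H(X|Y) = H(X,Y) - H(Y)

First, compute H(X,Y) = 1.5934 nats

Marginal P(Y) = (5/14, 9/14)
H(Y) = 0.6518 nats

H(X|Y) = H(X,Y) - H(Y) = 1.5934 - 0.6518 = 0.9417 nats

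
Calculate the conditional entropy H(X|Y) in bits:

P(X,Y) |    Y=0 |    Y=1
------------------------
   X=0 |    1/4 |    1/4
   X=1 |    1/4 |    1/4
1.0000 bits

Using the chain rule: H(X|Y) = H(X,Y) - H(Y)

First, compute H(X,Y) = 2.0000 bits

Marginal P(Y) = (1/2, 1/2)
H(Y) = 1.0000 bits

H(X|Y) = H(X,Y) - H(Y) = 2.0000 - 1.0000 = 1.0000 bits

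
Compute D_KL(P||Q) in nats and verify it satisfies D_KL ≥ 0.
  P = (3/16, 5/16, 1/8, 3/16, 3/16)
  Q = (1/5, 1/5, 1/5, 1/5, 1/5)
0.0444 nats

KL divergence satisfies the Gibbs inequality: D_KL(P||Q) ≥ 0 for all distributions P, Q.

D_KL(P||Q) = Σ p(x) log(p(x)/q(x))
Term by term:
  x=0: 3/16 × log_e[(3/16)/(1/5)] = -0.0121
  x=1: 5/16 × log_e[(5/16)/(1/5)] = 0.1395
  x=2: 1/8 × log_e[(1/8)/(1/5)] = -0.0588
  x=3: 3/16 × log_e[(3/16)/(1/5)] = -0.0121
  x=4: 3/16 × log_e[(3/16)/(1/5)] = -0.0121
D_KL(P||Q) = 0.0444 nats

D_KL(P||Q) = 0.0444 ≥ 0 ✓

This non-negativity is a fundamental property: relative entropy cannot be negative because it measures how different Q is from P.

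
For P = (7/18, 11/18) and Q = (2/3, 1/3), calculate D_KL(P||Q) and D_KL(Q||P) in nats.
D_KL(P||Q) = 0.1608, D_KL(Q||P) = 0.1573

KL divergence is not symmetric: D_KL(P||Q) ≠ D_KL(Q||P) in general.

D_KL(P||Q) = 0.1608 nats
D_KL(Q||P) = 0.1573 nats

No, they are not equal!

This asymmetry is why KL divergence is not a true distance metric.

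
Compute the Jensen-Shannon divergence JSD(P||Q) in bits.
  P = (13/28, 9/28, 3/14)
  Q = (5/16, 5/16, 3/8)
0.0268 bits

Jensen-Shannon divergence is:
JSD(P||Q) = 0.5 × D_KL(P||M) + 0.5 × D_KL(Q||M)
where M = 0.5 × (P + Q) is the mixture distribution.

M = 0.5 × (13/28, 9/28, 3/14) + 0.5 × (5/16, 5/16, 3/8) = (0.388393, 0.316964, 0.294643)

D_KL(P||M) = 0.0276 bits
D_KL(Q||M) = 0.0261 bits

JSD(P||Q) = 0.5 × 0.0276 + 0.5 × 0.0261 = 0.0268 bits

Unlike KL divergence, JSD is symmetric and bounded: 0 ≤ JSD ≤ log(2).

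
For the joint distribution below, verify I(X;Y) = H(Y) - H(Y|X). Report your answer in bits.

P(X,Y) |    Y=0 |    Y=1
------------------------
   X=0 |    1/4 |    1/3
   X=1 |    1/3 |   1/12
I(X;Y) = 0.1043 bits

Mutual information has multiple equivalent forms:
- I(X;Y) = H(X) - H(X|Y)
- I(X;Y) = H(Y) - H(Y|X)
- I(X;Y) = H(X) + H(Y) - H(X,Y)

Computing all quantities:
H(X) = 0.9799, H(Y) = 0.9799, H(X,Y) = 1.8554
H(X|Y) = 0.8755, H(Y|X) = 0.8755

Verification:
H(X) - H(X|Y) = 0.9799 - 0.8755 = 0.1043
H(Y) - H(Y|X) = 0.9799 - 0.8755 = 0.1043
H(X) + H(Y) - H(X,Y) = 0.9799 + 0.9799 - 1.8554 = 0.1043

All forms give I(X;Y) = 0.1043 bits. ✓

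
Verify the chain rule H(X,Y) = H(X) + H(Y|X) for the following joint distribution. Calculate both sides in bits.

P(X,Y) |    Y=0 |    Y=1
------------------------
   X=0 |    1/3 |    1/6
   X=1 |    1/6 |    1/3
H(X,Y) = 1.9183, H(X) = 1.0000, H(Y|X) = 0.9183 (all in bits)

Chain rule: H(X,Y) = H(X) + H(Y|X)

Left side — joint entropy directly:
H(X,Y) = -Σ p(x,y) log p(x,y) = 1.9183 bits

Right side — compute H(Y|X) from the conditional distributions:
P(X) = (1/2, 1/2), so H(X) = 1.0000 bits
H(Y|X) = Σ_x P(X=x) · H(Y|X=x):
  P(Y|X=0) = (2/3, 1/3), H(Y|X=0) = 0.9183, weight P(X=0) = 1/2
  P(Y|X=1) = (1/3, 2/3), H(Y|X=1) = 0.9183, weight P(X=1) = 1/2
H(Y|X) = 0.9183 bits

H(X) + H(Y|X) = 1.0000 + 0.9183 = 1.9183 bits

Both sides equal 1.9183 bits. ✓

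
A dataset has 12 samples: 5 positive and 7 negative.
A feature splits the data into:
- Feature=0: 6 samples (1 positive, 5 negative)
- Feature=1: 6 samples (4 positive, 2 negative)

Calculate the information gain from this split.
0.1957 bits

Information Gain = H(Y) - H(Y|Feature)

Before split:
P(positive) = 5/12 = 0.4167
H(Y) = 0.9799 bits

After split:
Feature=0: H = 0.6500 bits (weight = 6/12)
Feature=1: H = 0.9183 bits (weight = 6/12)
H(Y|Feature) = (6/12)×0.6500 + (6/12)×0.9183 = 0.7842 bits

Information Gain = 0.9799 - 0.7842 = 0.1957 bits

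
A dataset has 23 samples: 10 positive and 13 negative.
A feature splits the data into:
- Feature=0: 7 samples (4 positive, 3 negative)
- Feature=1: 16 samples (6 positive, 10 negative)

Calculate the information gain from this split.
0.0239 bits

Information Gain = H(Y) - H(Y|Feature)

Before split:
P(positive) = 10/23 = 0.4348
H(Y) = 0.9877 bits

After split:
Feature=0: H = 0.9852 bits (weight = 7/23)
Feature=1: H = 0.9544 bits (weight = 16/23)
H(Y|Feature) = (7/23)×0.9852 + (16/23)×0.9544 = 0.9638 bits

Information Gain = 0.9877 - 0.9638 = 0.0239 bits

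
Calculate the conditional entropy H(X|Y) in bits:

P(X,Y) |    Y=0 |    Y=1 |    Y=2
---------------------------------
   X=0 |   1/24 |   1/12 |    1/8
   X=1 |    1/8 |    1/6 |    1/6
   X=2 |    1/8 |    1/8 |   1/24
1.4651 bits

Using the chain rule: H(X|Y) = H(X,Y) - H(Y)

First, compute H(X,Y) = 3.0425 bits

Marginal P(Y) = (7/24, 3/8, 1/3)
H(Y) = 1.5774 bits

H(X|Y) = H(X,Y) - H(Y) = 3.0425 - 1.5774 = 1.4651 bits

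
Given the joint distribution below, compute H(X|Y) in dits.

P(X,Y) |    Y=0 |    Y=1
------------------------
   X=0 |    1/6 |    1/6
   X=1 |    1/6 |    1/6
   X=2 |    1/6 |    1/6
0.4771 dits

Using the chain rule: H(X|Y) = H(X,Y) - H(Y)

First, compute H(X,Y) = 0.7782 dits

Marginal P(Y) = (1/2, 1/2)
H(Y) = 0.3010 dits

H(X|Y) = H(X,Y) - H(Y) = 0.7782 - 0.3010 = 0.4771 dits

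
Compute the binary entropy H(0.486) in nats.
0.6928 nats

The binary entropy function is:
H(p) = -p log(p) - (1-p) log(1-p)

H(0.486) = -0.486 × log_e(0.486) - 0.514 × log_e(0.514)
H(0.486) = 0.6928 nats

Note: Binary entropy is maximized at p=0.5 (H=1 bit) and minimized at p=0 or p=1 (H=0).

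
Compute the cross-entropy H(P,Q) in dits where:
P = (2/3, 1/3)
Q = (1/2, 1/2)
0.3010 dits

Cross-entropy: H(P,Q) = -Σ p(x) log q(x)

Alternatively: H(P,Q) = H(P) + D_KL(P||Q)
H(P) = 0.2764 dits
D_KL(P||Q) = 0.0246 dits

H(P,Q) = 0.2764 + 0.0246 = 0.3010 dits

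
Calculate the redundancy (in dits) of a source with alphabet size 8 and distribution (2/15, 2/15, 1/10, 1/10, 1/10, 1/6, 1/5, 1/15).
0.0218 dits

Redundancy measures how far a source is from maximum entropy:
R = H_max - H(X)

Maximum entropy for 8 symbols: H_max = log_10(8) = 0.9031 dits
Actual entropy: H(X) = 0.8812 dits
Redundancy: R = 0.9031 - 0.8812 = 0.0218 dits

This redundancy represents potential for compression: the source could be compressed by 0.0218 dits per symbol.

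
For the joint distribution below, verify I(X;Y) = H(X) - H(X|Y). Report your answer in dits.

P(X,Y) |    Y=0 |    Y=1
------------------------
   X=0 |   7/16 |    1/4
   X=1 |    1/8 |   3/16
I(X;Y) = 0.0106 dits

Mutual information has multiple equivalent forms:
- I(X;Y) = H(X) - H(X|Y)
- I(X;Y) = H(Y) - H(Y|X)
- I(X;Y) = H(X) + H(Y) - H(X,Y)

Computing all quantities:
H(X) = 0.2697, H(Y) = 0.2976, H(X,Y) = 0.5568
H(X|Y) = 0.2592, H(Y|X) = 0.2871

Verification:
H(X) - H(X|Y) = 0.2697 - 0.2592 = 0.0106
H(Y) - H(Y|X) = 0.2976 - 0.2871 = 0.0106
H(X) + H(Y) - H(X,Y) = 0.2697 + 0.2976 - 0.5568 = 0.0106

All forms give I(X;Y) = 0.0106 dits. ✓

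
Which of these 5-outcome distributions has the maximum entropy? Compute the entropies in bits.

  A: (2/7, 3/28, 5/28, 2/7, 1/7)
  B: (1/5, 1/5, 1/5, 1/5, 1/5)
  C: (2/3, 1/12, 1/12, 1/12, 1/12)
B

For a discrete distribution over n outcomes, entropy is maximized by the uniform distribution.

Computing entropies:
H(A) = 2.2229 bits
H(B) = 2.3219 bits
H(C) = 1.5850 bits

The uniform distribution (where all probabilities equal 1/5) achieves the maximum entropy of log_2(5) = 2.3219 bits.

Distribution B has the highest entropy.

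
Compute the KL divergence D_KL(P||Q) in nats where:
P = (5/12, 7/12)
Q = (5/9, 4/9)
0.0388 nats

KL divergence: D_KL(P||Q) = Σ p(x) log(p(x)/q(x))

Computing term by term:
  x=0: 5/12 × log_e[(5/12)/(5/9)] = 5/12 × -0.2877 = -0.1199
  x=1: 7/12 × log_e[(7/12)/(4/9)] = 7/12 × 0.2719 = 0.1586

D_KL(P||Q) = 0.0388 nats

Note: KL divergence is always non-negative and equals 0 iff P = Q.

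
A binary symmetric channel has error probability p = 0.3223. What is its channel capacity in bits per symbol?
0.0931 bits

For a binary symmetric channel (BSC) with error probability p:
Capacity C = 1 - H(p) bits per symbol

where H(p) = -p log₂(p) - (1-p) log₂(1-p) is the binary entropy function.

H(0.3223) = 0.9069 bits
C = 1 - 0.9069 = 0.0931 bits per symbol

This means we can reliably transmit up to 0.0931 bits of information per channel use.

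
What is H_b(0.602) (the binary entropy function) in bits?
0.9698 bits

The binary entropy function is:
H(p) = -p log(p) - (1-p) log(1-p)

H(0.602) = -0.602 × log_2(0.602) - 0.398 × log_2(0.398)
H(0.602) = 0.9698 bits

Note: Binary entropy is maximized at p=0.5 (H=1 bit) and minimized at p=0 or p=1 (H=0).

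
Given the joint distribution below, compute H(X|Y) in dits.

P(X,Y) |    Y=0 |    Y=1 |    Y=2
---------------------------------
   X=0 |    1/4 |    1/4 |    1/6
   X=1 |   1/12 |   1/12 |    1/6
0.2632 dits

Using the chain rule: H(X|Y) = H(X,Y) - H(Y)

First, compute H(X,Y) = 0.7403 dits

Marginal P(Y) = (1/3, 1/3, 1/3)
H(Y) = 0.4771 dits

H(X|Y) = H(X,Y) - H(Y) = 0.7403 - 0.4771 = 0.2632 dits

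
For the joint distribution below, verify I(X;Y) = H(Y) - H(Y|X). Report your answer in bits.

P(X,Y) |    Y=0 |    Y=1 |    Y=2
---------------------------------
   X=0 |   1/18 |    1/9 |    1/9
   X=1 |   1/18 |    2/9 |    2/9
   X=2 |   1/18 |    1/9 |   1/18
I(X;Y) = 0.0285 bits

Mutual information has multiple equivalent forms:
- I(X;Y) = H(X) - H(X|Y)
- I(X;Y) = H(Y) - H(Y|X)
- I(X;Y) = H(X) + H(Y) - H(X,Y)

Computing all quantities:
H(X) = 1.4955, H(Y) = 1.4807, H(X,Y) = 2.9477
H(X|Y) = 1.4670, H(Y|X) = 1.4522

Verification:
H(X) - H(X|Y) = 1.4955 - 1.4670 = 0.0285
H(Y) - H(Y|X) = 1.4807 - 1.4522 = 0.0285
H(X) + H(Y) - H(X,Y) = 1.4955 + 1.4807 - 2.9477 = 0.0285

All forms give I(X;Y) = 0.0285 bits. ✓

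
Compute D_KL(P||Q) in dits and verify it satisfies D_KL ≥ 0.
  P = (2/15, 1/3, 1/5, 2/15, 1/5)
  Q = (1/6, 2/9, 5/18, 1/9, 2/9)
0.0186 dits

KL divergence satisfies the Gibbs inequality: D_KL(P||Q) ≥ 0 for all distributions P, Q.

D_KL(P||Q) = Σ p(x) log(p(x)/q(x))
Term by term:
  x=0: 2/15 × log_10[(2/15)/(1/6)] = -0.0129
  x=1: 1/3 × log_10[(1/3)/(2/9)] = 0.0587
  x=2: 1/5 × log_10[(1/5)/(5/18)] = -0.0285
  x=3: 2/15 × log_10[(2/15)/(1/9)] = 0.0106
  x=4: 1/5 × log_10[(1/5)/(2/9)] = -0.0092
D_KL(P||Q) = 0.0186 dits

D_KL(P||Q) = 0.0186 ≥ 0 ✓

This non-negativity is a fundamental property: relative entropy cannot be negative because it measures how different Q is from P.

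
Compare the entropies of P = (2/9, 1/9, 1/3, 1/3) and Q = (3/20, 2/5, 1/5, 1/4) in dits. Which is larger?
Q

Computing entropies in dits:
H(P) = 0.5693
H(Q) = 0.5731

Distribution Q has higher entropy.

Intuition: The distribution closer to uniform (more spread out) has higher entropy.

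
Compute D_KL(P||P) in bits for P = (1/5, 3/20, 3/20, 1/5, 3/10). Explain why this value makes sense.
0.0000 bits

KL divergence satisfies the Gibbs inequality: D_KL(P||Q) ≥ 0 for all distributions P, Q.

D_KL(P||Q) = Σ p(x) log(p(x)/q(x))
Each term is p(x) × log_2(p(x)/p(x)) = p(x) × log_2(1) = 0, so the sum is 0.
D_KL(P||Q) = 0.0000 bits

When P = Q, the KL divergence is exactly 0, as there is no 'divergence' between identical distributions.

This non-negativity is a fundamental property: relative entropy cannot be negative because it measures how different Q is from P.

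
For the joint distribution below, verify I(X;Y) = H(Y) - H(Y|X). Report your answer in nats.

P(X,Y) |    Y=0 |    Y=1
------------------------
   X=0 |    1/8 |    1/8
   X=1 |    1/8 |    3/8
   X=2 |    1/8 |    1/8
I(X;Y) = 0.0338 nats

Mutual information has multiple equivalent forms:
- I(X;Y) = H(X) - H(X|Y)
- I(X;Y) = H(Y) - H(Y|X)
- I(X;Y) = H(X) + H(Y) - H(X,Y)

Computing all quantities:
H(X) = 1.0397, H(Y) = 0.6616, H(X,Y) = 1.6675
H(X|Y) = 1.0059, H(Y|X) = 0.6277

Verification:
H(X) - H(X|Y) = 1.0397 - 1.0059 = 0.0338
H(Y) - H(Y|X) = 0.6616 - 0.6277 = 0.0338
H(X) + H(Y) - H(X,Y) = 1.0397 + 0.6616 - 1.6675 = 0.0338

All forms give I(X;Y) = 0.0338 nats. ✓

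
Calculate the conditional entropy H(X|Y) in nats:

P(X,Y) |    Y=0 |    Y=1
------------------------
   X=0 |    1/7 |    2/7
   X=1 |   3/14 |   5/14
0.6820 nats

Using the chain rule: H(X|Y) = H(X,Y) - H(Y)

First, compute H(X,Y) = 1.3337 nats

Marginal P(Y) = (5/14, 9/14)
H(Y) = 0.6518 nats

H(X|Y) = H(X,Y) - H(Y) = 1.3337 - 0.6518 = 0.6820 nats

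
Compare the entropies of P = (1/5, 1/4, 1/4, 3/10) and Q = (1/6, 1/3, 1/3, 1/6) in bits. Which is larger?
P

Computing entropies in bits:
H(P) = 1.9855
H(Q) = 1.9183

Distribution P has higher entropy.

Intuition: The distribution closer to uniform (more spread out) has higher entropy.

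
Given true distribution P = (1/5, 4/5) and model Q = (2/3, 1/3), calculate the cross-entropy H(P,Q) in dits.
0.4169 dits

Cross-entropy: H(P,Q) = -Σ p(x) log q(x)

Alternatively: H(P,Q) = H(P) + D_KL(P||Q)
H(P) = 0.2173 dits
D_KL(P||Q) = 0.1996 dits

H(P,Q) = 0.2173 + 0.1996 = 0.4169 dits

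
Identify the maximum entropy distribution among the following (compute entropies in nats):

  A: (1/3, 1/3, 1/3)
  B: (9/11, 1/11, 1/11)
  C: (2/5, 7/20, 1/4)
A

For a discrete distribution over n outcomes, entropy is maximized by the uniform distribution.

Computing entropies:
H(A) = 1.0986 nats
H(B) = 0.6002 nats
H(C) = 1.0805 nats

The uniform distribution (where all probabilities equal 1/3) achieves the maximum entropy of log_e(3) = 1.0986 nats.

Distribution A has the highest entropy.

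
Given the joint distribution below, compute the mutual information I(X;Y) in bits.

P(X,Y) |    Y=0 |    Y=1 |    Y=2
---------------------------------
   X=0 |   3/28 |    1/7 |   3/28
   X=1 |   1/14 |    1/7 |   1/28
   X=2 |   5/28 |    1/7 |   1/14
0.0376 bits

Mutual information: I(X;Y) = H(X) + H(Y) - H(X,Y)

Marginals:
P(X) = (5/14, 1/4, 11/28), H(X) = 1.5601 bits
P(Y) = (5/14, 3/7, 3/14), H(Y) = 1.5306 bits

Joint entropy: H(X,Y) = 3.0531 bits

I(X;Y) = 1.5601 + 1.5306 - 3.0531 = 0.0376 bits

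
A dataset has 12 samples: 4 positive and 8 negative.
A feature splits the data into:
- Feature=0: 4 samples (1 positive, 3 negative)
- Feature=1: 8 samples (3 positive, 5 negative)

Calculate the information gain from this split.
0.0116 bits

Information Gain = H(Y) - H(Y|Feature)

Before split:
P(positive) = 4/12 = 0.3333
H(Y) = 0.9183 bits

After split:
Feature=0: H = 0.8113 bits (weight = 4/12)
Feature=1: H = 0.9544 bits (weight = 8/12)
H(Y|Feature) = (4/12)×0.8113 + (8/12)×0.9544 = 0.9067 bits

Information Gain = 0.9183 - 0.9067 = 0.0116 bits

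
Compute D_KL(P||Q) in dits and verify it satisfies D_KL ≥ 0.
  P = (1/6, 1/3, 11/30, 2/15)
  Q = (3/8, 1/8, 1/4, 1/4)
0.1079 dits

KL divergence satisfies the Gibbs inequality: D_KL(P||Q) ≥ 0 for all distributions P, Q.

D_KL(P||Q) = Σ p(x) log(p(x)/q(x))
Term by term:
  x=0: 1/6 × log_10[(1/6)/(3/8)] = -0.0587
  x=1: 1/3 × log_10[(1/3)/(1/8)] = 0.1420
  x=2: 11/30 × log_10[(11/30)/(1/4)] = 0.0610
  x=3: 2/15 × log_10[(2/15)/(1/4)] = -0.0364
D_KL(P||Q) = 0.1079 dits

D_KL(P||Q) = 0.1079 ≥ 0 ✓

This non-negativity is a fundamental property: relative entropy cannot be negative because it measures how different Q is from P.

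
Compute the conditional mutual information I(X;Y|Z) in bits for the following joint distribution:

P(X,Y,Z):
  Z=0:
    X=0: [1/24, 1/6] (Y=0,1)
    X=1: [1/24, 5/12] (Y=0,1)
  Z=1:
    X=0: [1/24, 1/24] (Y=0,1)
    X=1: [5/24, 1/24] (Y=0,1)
0.0351 bits

Conditional mutual information: I(X;Y|Z) = H(X|Z) + H(Y|Z) - H(X,Y|Z)

H(Z) = 0.9183
H(X,Z) = 1.7861 → H(X|Z) = 0.8678
H(Y,Z) = 1.5511 → H(Y|Z) = 0.6328
H(X,Y,Z) = 2.3838 → H(X,Y|Z) = 1.4655

I(X;Y|Z) = 0.8678 + 0.6328 - 1.4655 = 0.0351 bits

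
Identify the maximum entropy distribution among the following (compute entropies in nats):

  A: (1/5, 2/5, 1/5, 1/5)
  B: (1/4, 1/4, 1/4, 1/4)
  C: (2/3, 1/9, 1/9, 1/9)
B

For a discrete distribution over n outcomes, entropy is maximized by the uniform distribution.

Computing entropies:
H(A) = 1.3322 nats
H(B) = 1.3863 nats
H(C) = 1.0027 nats

The uniform distribution (where all probabilities equal 1/4) achieves the maximum entropy of log_e(4) = 1.3863 nats.

Distribution B has the highest entropy.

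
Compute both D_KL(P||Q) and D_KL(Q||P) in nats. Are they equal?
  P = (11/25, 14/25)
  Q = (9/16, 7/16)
D_KL(P||Q) = 0.0302, D_KL(Q||P) = 0.0302

KL divergence is not symmetric: D_KL(P||Q) ≠ D_KL(Q||P) in general.

D_KL(P||Q) = 0.0302 nats
D_KL(Q||P) = 0.0302 nats

In this case they happen to be equal (to 4 decimal places).

This asymmetry is why KL divergence is not a true distance metric.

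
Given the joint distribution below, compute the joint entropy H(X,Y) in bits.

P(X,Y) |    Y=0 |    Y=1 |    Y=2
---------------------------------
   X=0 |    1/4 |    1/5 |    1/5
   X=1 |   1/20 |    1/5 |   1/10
2.4414 bits

Joint entropy is H(X,Y) = -Σ_{x,y} p(x,y) log p(x,y).

Summing over all non-zero entries:
H(X,Y) = -[1/4·log_2(1/4) + 1/5·log_2(1/5) + 1/5·log_2(1/5) + 1/20·log_2(1/20) + 1/5·log_2(1/5) + 1/10·log_2(1/10)]
H(X,Y) = 2.4414 bits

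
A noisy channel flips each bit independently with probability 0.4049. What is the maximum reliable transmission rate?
0.0263 bits

For a binary symmetric channel (BSC) with error probability p:
Capacity C = 1 - H(p) bits per symbol

where H(p) = -p log₂(p) - (1-p) log₂(1-p) is the binary entropy function.

H(0.4049) = 0.9737 bits
C = 1 - 0.9737 = 0.0263 bits per symbol

This means we can reliably transmit up to 0.0263 bits of information per channel use.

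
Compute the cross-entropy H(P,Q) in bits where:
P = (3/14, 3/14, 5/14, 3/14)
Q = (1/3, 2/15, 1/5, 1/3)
2.1314 bits

Cross-entropy: H(P,Q) = -Σ p(x) log q(x)

Alternatively: H(P,Q) = H(P) + D_KL(P||Q)
H(P) = 1.9592 bits
D_KL(P||Q) = 0.1722 bits

H(P,Q) = 1.9592 + 0.1722 = 2.1314 bits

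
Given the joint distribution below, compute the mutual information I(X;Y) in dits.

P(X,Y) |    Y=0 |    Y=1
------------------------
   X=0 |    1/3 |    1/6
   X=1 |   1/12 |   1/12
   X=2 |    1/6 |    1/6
0.0062 dits

Mutual information: I(X;Y) = H(X) + H(Y) - H(X,Y)

Marginals:
P(X) = (1/2, 1/6, 1/3), H(X) = 0.4392 dits
P(Y) = (7/12, 5/12), H(Y) = 0.2950 dits

Joint entropy: H(X,Y) = 0.7280 dits

I(X;Y) = 0.4392 + 0.2950 - 0.7280 = 0.0062 dits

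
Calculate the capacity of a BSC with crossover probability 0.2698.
0.1588 bits

For a binary symmetric channel (BSC) with error probability p:
Capacity C = 1 - H(p) bits per symbol

where H(p) = -p log₂(p) - (1-p) log₂(1-p) is the binary entropy function.

H(0.2698) = 0.8412 bits
C = 1 - 0.8412 = 0.1588 bits per symbol

This means we can reliably transmit up to 0.1588 bits of information per channel use.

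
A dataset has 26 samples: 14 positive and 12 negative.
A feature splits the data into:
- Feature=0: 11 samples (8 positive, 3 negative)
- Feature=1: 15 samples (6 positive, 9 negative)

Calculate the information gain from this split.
0.0779 bits

Information Gain = H(Y) - H(Y|Feature)

Before split:
P(positive) = 14/26 = 0.5385
H(Y) = 0.9957 bits

After split:
Feature=0: H = 0.8454 bits (weight = 11/26)
Feature=1: H = 0.9710 bits (weight = 15/26)
H(Y|Feature) = (11/26)×0.8454 + (15/26)×0.9710 = 0.9178 bits

Information Gain = 0.9957 - 0.9178 = 0.0779 bits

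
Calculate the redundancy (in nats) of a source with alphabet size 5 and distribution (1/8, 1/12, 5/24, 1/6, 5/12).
0.1522 nats

Redundancy measures how far a source is from maximum entropy:
R = H_max - H(X)

Maximum entropy for 5 symbols: H_max = log_e(5) = 1.6094 nats
Actual entropy: H(X) = 1.4572 nats
Redundancy: R = 1.6094 - 1.4572 = 0.1522 nats

This redundancy represents potential for compression: the source could be compressed by 0.1522 nats per symbol.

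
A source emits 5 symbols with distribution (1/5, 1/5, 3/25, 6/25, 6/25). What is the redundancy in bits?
0.0378 bits

Redundancy measures how far a source is from maximum entropy:
R = H_max - H(X)

Maximum entropy for 5 symbols: H_max = log_2(5) = 2.3219 bits
Actual entropy: H(X) = 2.2841 bits
Redundancy: R = 2.3219 - 2.2841 = 0.0378 bits

This redundancy represents potential for compression: the source could be compressed by 0.0378 bits per symbol.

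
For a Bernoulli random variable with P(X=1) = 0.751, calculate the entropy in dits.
0.2437 dits

The binary entropy function is:
H(p) = -p log(p) - (1-p) log(1-p)

H(0.751) = -0.751 × log_10(0.751) - 0.249 × log_10(0.249)
H(0.751) = 0.2437 dits

Note: Binary entropy is maximized at p=0.5 (H=1 bit) and minimized at p=0 or p=1 (H=0).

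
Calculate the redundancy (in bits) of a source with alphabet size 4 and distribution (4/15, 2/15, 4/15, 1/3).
0.0671 bits

Redundancy measures how far a source is from maximum entropy:
R = H_max - H(X)

Maximum entropy for 4 symbols: H_max = log_2(4) = 2.0000 bits
Actual entropy: H(X) = 1.9329 bits
Redundancy: R = 2.0000 - 1.9329 = 0.0671 bits

This redundancy represents potential for compression: the source could be compressed by 0.0671 bits per symbol.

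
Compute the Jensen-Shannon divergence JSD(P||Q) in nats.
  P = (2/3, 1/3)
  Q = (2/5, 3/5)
0.0362 nats

Jensen-Shannon divergence is:
JSD(P||Q) = 0.5 × D_KL(P||M) + 0.5 × D_KL(Q||M)
where M = 0.5 × (P + Q) is the mixture distribution.

M = 0.5 × (2/3, 1/3) + 0.5 × (2/5, 3/5) = (8/15, 7/15)

D_KL(P||M) = 0.0366 nats
D_KL(Q||M) = 0.0357 nats

JSD(P||Q) = 0.5 × 0.0366 + 0.5 × 0.0357 = 0.0362 nats

Unlike KL divergence, JSD is symmetric and bounded: 0 ≤ JSD ≤ log(2).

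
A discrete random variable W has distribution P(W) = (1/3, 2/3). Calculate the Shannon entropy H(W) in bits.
0.9183 bits

Shannon entropy is H(X) = -Σ p(x) log p(x).

For P = (1/3, 2/3):
H = -1/3 × log_2(1/3) -2/3 × log_2(2/3)
H = 0.9183 bits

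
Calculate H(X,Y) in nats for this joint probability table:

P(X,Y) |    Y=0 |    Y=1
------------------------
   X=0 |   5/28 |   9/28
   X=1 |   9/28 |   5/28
1.3449 nats

Joint entropy is H(X,Y) = -Σ_{x,y} p(x,y) log p(x,y).

Summing over all non-zero entries:
H(X,Y) = -[5/28·log_e(5/28) + 9/28·log_e(9/28) + 9/28·log_e(9/28) + 5/28·log_e(5/28)]
H(X,Y) = 1.3449 nats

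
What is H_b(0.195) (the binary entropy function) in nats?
0.4934 nats

The binary entropy function is:
H(p) = -p log(p) - (1-p) log(1-p)

H(0.195) = -0.195 × log_e(0.195) - 0.805 × log_e(0.805)
H(0.195) = 0.4934 nats

Note: Binary entropy is maximized at p=0.5 (H=1 bit) and minimized at p=0 or p=1 (H=0).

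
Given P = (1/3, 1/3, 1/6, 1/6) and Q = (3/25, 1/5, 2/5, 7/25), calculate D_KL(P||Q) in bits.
0.4017 bits

KL divergence: D_KL(P||Q) = Σ p(x) log(p(x)/q(x))

Computing term by term:
  x=0: 1/3 × log_2[(1/3)/(3/25)] = 1/3 × 1.4739 = 0.4913
  x=1: 1/3 × log_2[(1/3)/(1/5)] = 1/3 × 0.7370 = 0.2457
  x=2: 1/6 × log_2[(1/6)/(2/5)] = 1/6 × -1.2630 = -0.2105
  x=3: 1/6 × log_2[(1/6)/(7/25)] = 1/6 × -0.7485 = -0.1247

D_KL(P||Q) = 0.4017 bits

Note: KL divergence is always non-negative and equals 0 iff P = Q.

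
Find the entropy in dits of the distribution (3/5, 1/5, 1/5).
0.4127 dits

Shannon entropy is H(X) = -Σ p(x) log p(x).

For P = (3/5, 1/5, 1/5):
H = -3/5 × log_10(3/5) -1/5 × log_10(1/5) -1/5 × log_10(1/5)
H = 0.4127 dits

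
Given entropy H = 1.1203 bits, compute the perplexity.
2.1739

Perplexity is 2^H (or exp(H) for natural log).

H = 1.1203 bits
Perplexity = 2^1.1203 = 2.1739

Interpretation: The model's uncertainty is equivalent to choosing uniformly among 2.2 options.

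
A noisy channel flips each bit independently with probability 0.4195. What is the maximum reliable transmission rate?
0.0188 bits

For a binary symmetric channel (BSC) with error probability p:
Capacity C = 1 - H(p) bits per symbol

where H(p) = -p log₂(p) - (1-p) log₂(1-p) is the binary entropy function.

H(0.4195) = 0.9812 bits
C = 1 - 0.9812 = 0.0188 bits per symbol

This means we can reliably transmit up to 0.0188 bits of information per channel use.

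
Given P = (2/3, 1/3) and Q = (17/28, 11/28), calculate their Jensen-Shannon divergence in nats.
0.0019 nats

Jensen-Shannon divergence is:
JSD(P||Q) = 0.5 × D_KL(P||M) + 0.5 × D_KL(Q||M)
where M = 0.5 × (P + Q) is the mixture distribution.

M = 0.5 × (2/3, 1/3) + 0.5 × (17/28, 11/28) = (0.636905, 0.363095)

D_KL(P||M) = 0.0019 nats
D_KL(Q||M) = 0.0019 nats

JSD(P||Q) = 0.5 × 0.0019 + 0.5 × 0.0019 = 0.0019 nats

Unlike KL divergence, JSD is symmetric and bounded: 0 ≤ JSD ≤ log(2).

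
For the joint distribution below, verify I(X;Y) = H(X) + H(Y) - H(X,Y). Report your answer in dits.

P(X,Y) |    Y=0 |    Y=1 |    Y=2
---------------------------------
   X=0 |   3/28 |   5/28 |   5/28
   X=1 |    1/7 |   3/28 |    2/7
I(X;Y) = 0.0093 dits

Mutual information has multiple equivalent forms:
- I(X;Y) = H(X) - H(X|Y)
- I(X;Y) = H(Y) - H(Y|X)
- I(X;Y) = H(X) + H(Y) - H(X,Y)

Computing all quantities:
H(X) = 0.2999, H(Y) = 0.4607, H(X,Y) = 0.7513
H(X|Y) = 0.2906, H(Y|X) = 0.4513

Verification:
H(X) - H(X|Y) = 0.2999 - 0.2906 = 0.0093
H(Y) - H(Y|X) = 0.4607 - 0.4513 = 0.0093
H(X) + H(Y) - H(X,Y) = 0.2999 + 0.4607 - 0.7513 = 0.0093

All forms give I(X;Y) = 0.0093 dits. ✓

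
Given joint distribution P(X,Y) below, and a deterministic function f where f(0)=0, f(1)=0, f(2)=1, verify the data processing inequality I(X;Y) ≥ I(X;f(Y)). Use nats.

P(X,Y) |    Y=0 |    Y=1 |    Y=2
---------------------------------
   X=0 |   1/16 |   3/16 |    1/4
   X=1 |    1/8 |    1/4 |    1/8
I(X;Y) = 0.0363, I(X;f(Y)) = 0.0338, inequality holds: 0.0363 ≥ 0.0338

Data Processing Inequality: For any Markov chain X → Y → Z, we have I(X;Y) ≥ I(X;Z).

Here Z = f(Y) is a deterministic function of Y, forming X → Y → Z.

Original I(X;Y) = 0.0363 nats

After applying f:
P(X,Z) where Z=f(Y):
- P(X,Z=0) = P(X,Y=0) + P(X,Y=1)
- P(X,Z=1) = P(X,Y=2)

I(X;Z) = I(X;f(Y)) = 0.0338 nats

Verification: 0.0363 ≥ 0.0338 ✓

Information cannot be created by processing; the function f can only lose information about X.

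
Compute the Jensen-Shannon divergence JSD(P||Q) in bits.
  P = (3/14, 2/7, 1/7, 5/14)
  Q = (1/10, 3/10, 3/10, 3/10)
0.0378 bits

Jensen-Shannon divergence is:
JSD(P||Q) = 0.5 × D_KL(P||M) + 0.5 × D_KL(Q||M)
where M = 0.5 × (P + Q) is the mixture distribution.

M = 0.5 × (3/14, 2/7, 1/7, 5/14) + 0.5 × (1/10, 3/10, 3/10, 3/10) = (0.157143, 0.292857, 0.221429, 0.328571)

D_KL(P||M) = 0.0383 bits
D_KL(Q||M) = 0.0373 bits

JSD(P||Q) = 0.5 × 0.0383 + 0.5 × 0.0373 = 0.0378 bits

Unlike KL divergence, JSD is symmetric and bounded: 0 ≤ JSD ≤ log(2).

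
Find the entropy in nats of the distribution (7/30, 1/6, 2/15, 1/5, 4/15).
1.5812 nats

Shannon entropy is H(X) = -Σ p(x) log p(x).

For P = (7/30, 1/6, 2/15, 1/5, 4/15):
H = -7/30 × log_e(7/30) -1/6 × log_e(1/6) -2/15 × log_e(2/15) -1/5 × log_e(1/5) -4/15 × log_e(4/15)
H = 1.5812 nats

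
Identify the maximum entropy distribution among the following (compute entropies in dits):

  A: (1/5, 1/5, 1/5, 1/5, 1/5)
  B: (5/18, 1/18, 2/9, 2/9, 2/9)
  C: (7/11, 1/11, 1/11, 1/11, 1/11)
A

For a discrete distribution over n outcomes, entropy is maximized by the uniform distribution.

Computing entropies:
H(A) = 0.6990 dits
H(B) = 0.6597 dits
H(C) = 0.5036 dits

The uniform distribution (where all probabilities equal 1/5) achieves the maximum entropy of log_10(5) = 0.6990 dits.

Distribution A has the highest entropy.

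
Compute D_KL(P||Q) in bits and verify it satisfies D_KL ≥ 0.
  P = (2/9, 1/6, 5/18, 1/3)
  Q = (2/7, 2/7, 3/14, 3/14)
0.1063 bits

KL divergence satisfies the Gibbs inequality: D_KL(P||Q) ≥ 0 for all distributions P, Q.

D_KL(P||Q) = Σ p(x) log(p(x)/q(x))
Term by term:
  x=0: 2/9 × log_2[(2/9)/(2/7)] = -0.0806
  x=1: 1/6 × log_2[(1/6)/(2/7)] = -0.1296
  x=2: 5/18 × log_2[(5/18)/(3/14)] = 0.1040
  x=3: 1/3 × log_2[(1/3)/(3/14)] = 0.2125
D_KL(P||Q) = 0.1063 bits

D_KL(P||Q) = 0.1063 ≥ 0 ✓

This non-negativity is a fundamental property: relative entropy cannot be negative because it measures how different Q is from P.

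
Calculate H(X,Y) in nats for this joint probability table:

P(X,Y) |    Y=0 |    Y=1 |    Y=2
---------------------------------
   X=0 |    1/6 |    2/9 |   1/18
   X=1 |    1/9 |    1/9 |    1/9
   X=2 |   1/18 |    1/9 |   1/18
2.0911 nats

Joint entropy is H(X,Y) = -Σ_{x,y} p(x,y) log p(x,y).

Summing over all non-zero entries:
H(X,Y) = -[1/6·log_e(1/6) + 2/9·log_e(2/9) + 1/18·log_e(1/18) + 1/9·log_e(1/9) + 1/9·log_e(1/9) + 1/9·log_e(1/9) + 1/18·log_e(1/18) + 1/9·log_e(1/9) + 1/18·log_e(1/18)]
H(X,Y) = 2.0911 nats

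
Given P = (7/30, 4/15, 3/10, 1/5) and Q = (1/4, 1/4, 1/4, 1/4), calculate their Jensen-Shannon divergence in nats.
0.0028 nats

Jensen-Shannon divergence is:
JSD(P||Q) = 0.5 × D_KL(P||M) + 0.5 × D_KL(Q||M)
where M = 0.5 × (P + Q) is the mixture distribution.

M = 0.5 × (7/30, 4/15, 3/10, 1/5) + 0.5 × (1/4, 1/4, 1/4, 1/4) = (0.241667, 0.258333, 11/40, 9/40)

D_KL(P||M) = 0.0028 nats
D_KL(Q||M) = 0.0028 nats

JSD(P||Q) = 0.5 × 0.0028 + 0.5 × 0.0028 = 0.0028 nats

Unlike KL divergence, JSD is symmetric and bounded: 0 ≤ JSD ≤ log(2).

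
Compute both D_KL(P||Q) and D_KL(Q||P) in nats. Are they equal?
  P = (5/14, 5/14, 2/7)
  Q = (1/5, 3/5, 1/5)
D_KL(P||Q) = 0.1237, D_KL(Q||P) = 0.1240

KL divergence is not symmetric: D_KL(P||Q) ≠ D_KL(Q||P) in general.

D_KL(P||Q) = 0.1237 nats
D_KL(Q||P) = 0.1240 nats

No, they are not equal!

This asymmetry is why KL divergence is not a true distance metric.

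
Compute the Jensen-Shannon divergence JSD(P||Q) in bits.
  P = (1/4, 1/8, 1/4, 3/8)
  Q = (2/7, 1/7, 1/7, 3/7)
0.0133 bits

Jensen-Shannon divergence is:
JSD(P||Q) = 0.5 × D_KL(P||M) + 0.5 × D_KL(Q||M)
where M = 0.5 × (P + Q) is the mixture distribution.

M = 0.5 × (1/4, 1/8, 1/4, 3/8) + 0.5 × (2/7, 1/7, 1/7, 3/7) = (0.267857, 0.133929, 0.196429, 0.401786)

D_KL(P||M) = 0.0123 bits
D_KL(Q||M) = 0.0142 bits

JSD(P||Q) = 0.5 × 0.0123 + 0.5 × 0.0142 = 0.0133 bits

Unlike KL divergence, JSD is symmetric and bounded: 0 ≤ JSD ≤ log(2).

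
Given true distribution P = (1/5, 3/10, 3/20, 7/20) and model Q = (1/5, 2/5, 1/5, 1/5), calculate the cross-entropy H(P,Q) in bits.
2.0219 bits

Cross-entropy: H(P,Q) = -Σ p(x) log q(x)

Alternatively: H(P,Q) = H(P) + D_KL(P||Q)
H(P) = 1.9261 bits
D_KL(P||Q) = 0.0958 bits

H(P,Q) = 1.9261 + 0.0958 = 2.0219 bits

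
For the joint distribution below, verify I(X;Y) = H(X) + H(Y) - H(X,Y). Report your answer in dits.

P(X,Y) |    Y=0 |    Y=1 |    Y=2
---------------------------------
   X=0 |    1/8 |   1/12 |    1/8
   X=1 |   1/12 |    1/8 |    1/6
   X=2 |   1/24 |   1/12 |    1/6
I(X;Y) = 0.0114 dits

Mutual information has multiple equivalent forms:
- I(X;Y) = H(X) - H(X|Y)
- I(X;Y) = H(Y) - H(Y|X)
- I(X;Y) = H(X) + H(Y) - H(X,Y)

Computing all quantities:
H(X) = 0.4749, H(Y) = 0.4619, H(X,Y) = 0.9253
H(X|Y) = 0.4635, H(Y|X) = 0.4505

Verification:
H(X) - H(X|Y) = 0.4749 - 0.4635 = 0.0114
H(Y) - H(Y|X) = 0.4619 - 0.4505 = 0.0114
H(X) + H(Y) - H(X,Y) = 0.4749 + 0.4619 - 0.9253 = 0.0114

All forms give I(X;Y) = 0.0114 dits. ✓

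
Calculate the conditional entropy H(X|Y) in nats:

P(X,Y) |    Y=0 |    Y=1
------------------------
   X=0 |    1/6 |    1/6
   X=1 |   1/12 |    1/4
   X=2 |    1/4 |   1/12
1.0114 nats

Using the chain rule: H(X|Y) = H(X,Y) - H(Y)

First, compute H(X,Y) = 1.7046 nats

Marginal P(Y) = (1/2, 1/2)
H(Y) = 0.6931 nats

H(X|Y) = H(X,Y) - H(Y) = 1.7046 - 0.6931 = 1.0114 nats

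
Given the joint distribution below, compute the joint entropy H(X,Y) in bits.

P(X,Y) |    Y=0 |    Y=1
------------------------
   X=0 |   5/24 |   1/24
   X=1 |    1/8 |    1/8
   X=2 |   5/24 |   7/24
2.4024 bits

Joint entropy is H(X,Y) = -Σ_{x,y} p(x,y) log p(x,y).

Summing over all non-zero entries:
H(X,Y) = -[5/24·log_2(5/24) + 1/24·log_2(1/24) + 1/8·log_2(1/8) + 1/8·log_2(1/8) + 5/24·log_2(5/24) + 7/24·log_2(7/24)]
H(X,Y) = 2.4024 bits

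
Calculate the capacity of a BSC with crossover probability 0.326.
0.0892 bits

For a binary symmetric channel (BSC) with error probability p:
Capacity C = 1 - H(p) bits per symbol

where H(p) = -p log₂(p) - (1-p) log₂(1-p) is the binary entropy function.

H(0.326) = 0.9108 bits
C = 1 - 0.9108 = 0.0892 bits per symbol

This means we can reliably transmit up to 0.0892 bits of information per channel use.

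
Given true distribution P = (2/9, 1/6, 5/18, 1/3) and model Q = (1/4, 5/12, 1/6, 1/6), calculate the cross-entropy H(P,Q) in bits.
2.2346 bits

Cross-entropy: H(P,Q) = -Σ p(x) log q(x)

Alternatively: H(P,Q) = H(P) + D_KL(P||Q)
H(P) = 1.9547 bits
D_KL(P||Q) = 0.2800 bits

H(P,Q) = 1.9547 + 0.2800 = 2.2346 bits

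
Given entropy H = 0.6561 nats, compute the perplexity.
1.9273

Perplexity is e^H (or exp(H) for natural log).

H = 0.6561 nats
Perplexity = e^0.6561 = 1.9273

Interpretation: The model's uncertainty is equivalent to choosing uniformly among 1.9 options.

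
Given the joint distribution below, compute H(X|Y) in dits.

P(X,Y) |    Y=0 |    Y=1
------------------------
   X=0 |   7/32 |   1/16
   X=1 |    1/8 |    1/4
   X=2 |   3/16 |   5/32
0.4451 dits

Using the chain rule: H(X|Y) = H(X,Y) - H(Y)

First, compute H(X,Y) = 0.7453 dits

Marginal P(Y) = (17/32, 15/32)
H(Y) = 0.3002 dits

H(X|Y) = H(X,Y) - H(Y) = 0.7453 - 0.3002 = 0.4451 dits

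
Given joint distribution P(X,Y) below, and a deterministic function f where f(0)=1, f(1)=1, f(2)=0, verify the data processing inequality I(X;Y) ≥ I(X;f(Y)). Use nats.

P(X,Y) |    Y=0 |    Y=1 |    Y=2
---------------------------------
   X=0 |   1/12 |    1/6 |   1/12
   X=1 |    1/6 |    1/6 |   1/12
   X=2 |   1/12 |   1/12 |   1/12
I(X;Y) = 0.0168, I(X;f(Y)) = 0.0073, inequality holds: 0.0168 ≥ 0.0073

Data Processing Inequality: For any Markov chain X → Y → Z, we have I(X;Y) ≥ I(X;Z).

Here Z = f(Y) is a deterministic function of Y, forming X → Y → Z.

Original I(X;Y) = 0.0168 nats

After applying f:
P(X,Z) where Z=f(Y):
- P(X,Z=0) = P(X,Y=2)
- P(X,Z=1) = P(X,Y=0) + P(X,Y=1)

I(X;Z) = I(X;f(Y)) = 0.0073 nats

Verification: 0.0168 ≥ 0.0073 ✓

Information cannot be created by processing; the function f can only lose information about X.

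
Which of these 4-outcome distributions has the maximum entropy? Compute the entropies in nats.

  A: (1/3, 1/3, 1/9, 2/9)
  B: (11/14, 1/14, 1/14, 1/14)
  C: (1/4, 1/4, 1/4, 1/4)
C

For a discrete distribution over n outcomes, entropy is maximized by the uniform distribution.

Computing entropies:
H(A) = 1.3108 nats
H(B) = 0.7550 nats
H(C) = 1.3863 nats

The uniform distribution (where all probabilities equal 1/4) achieves the maximum entropy of log_e(4) = 1.3863 nats.

Distribution C has the highest entropy.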